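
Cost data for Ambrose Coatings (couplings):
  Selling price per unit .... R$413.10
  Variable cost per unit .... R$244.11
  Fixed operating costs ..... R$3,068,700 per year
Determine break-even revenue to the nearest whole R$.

Contribution margin per unit = R$413.10 − R$244.11 = R$168.99, a CM ratio of R$168.99 ÷ R$413.10 = 0.4091.
Break-even revenue = fixed costs × price ÷ CM = R$3,068,700 × R$413.10 ÷ R$168.99 = R$7,501,509.

R$7,501,509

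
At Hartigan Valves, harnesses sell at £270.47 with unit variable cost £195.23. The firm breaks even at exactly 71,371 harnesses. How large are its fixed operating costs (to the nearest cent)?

£5,369,954.04

Contribution margin per unit = £270.47 − £195.23 = £75.24.
Since BE = FC / CM, FC = 71,371 × £75.24 = £5,369,954.04.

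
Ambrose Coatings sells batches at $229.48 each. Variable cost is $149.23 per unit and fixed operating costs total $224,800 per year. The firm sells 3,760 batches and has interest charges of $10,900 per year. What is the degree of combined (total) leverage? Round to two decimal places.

4.57

Total contribution margin = 3,760 × $80.25 = $301,740.00.
Operating income = contribution − fixed costs = $301,740.00 − $224,800 = $76,940.00. Interest = $10,900.00, so EBIT − I = $66,040.00.
DCL = contribution ÷ (EBIT − I) = $301,740.00 ÷ $66,040.00 = 4.5690.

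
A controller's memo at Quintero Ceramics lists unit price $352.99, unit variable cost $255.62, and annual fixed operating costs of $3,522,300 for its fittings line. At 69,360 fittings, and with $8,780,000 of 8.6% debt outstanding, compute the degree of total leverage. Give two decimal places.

Contribution at this volume is 69,360 × $97.37 = $6,753,583.20.
Operating income = contribution − fixed costs = $6,753,583.20 − $3,522,300 = $3,231,283.20. Interest = $755,080.00, so EBIT − I = $2,476,203.20.
DCL = contribution ÷ (EBIT − I) = $6,753,583.20 ÷ $2,476,203.20 = 2.7274.

2.73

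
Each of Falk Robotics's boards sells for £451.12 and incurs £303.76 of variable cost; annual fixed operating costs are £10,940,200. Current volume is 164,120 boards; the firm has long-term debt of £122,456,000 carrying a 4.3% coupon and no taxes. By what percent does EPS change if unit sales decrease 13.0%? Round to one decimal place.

-39.4%

Total contribution margin = 164,120 × £147.36 = £24,184,723.20.
Subtracting fixed costs: EBIT = £24,184,723.20 − £10,940,200 = £13,244,523.20.
After interest of £5,265,608.00, pre-tax earnings = £7,978,915.20.
DCL = total CM / (EBIT − I) = £24,184,723.20 / £7,978,915.20 = 3.0311.
%ΔEPS = DCL × %ΔSales = 3.0311 × -13.0% = -39.4%.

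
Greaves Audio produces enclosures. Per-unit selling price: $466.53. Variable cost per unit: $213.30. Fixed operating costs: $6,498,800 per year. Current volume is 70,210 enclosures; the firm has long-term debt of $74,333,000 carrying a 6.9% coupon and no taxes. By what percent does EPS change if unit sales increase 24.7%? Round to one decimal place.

+71.4%

At 70,210 units, contribution = 70,210 × $253.23 = $17,779,278.30.
Subtracting fixed costs: EBIT = $17,779,278.30 − $6,498,800 = $11,280,478.30.
After interest of $5,128,977.00, pre-tax earnings = $6,151,501.30.
DCL = total CM / (EBIT − I) = $17,779,278.30 / $6,151,501.30 = 2.8902.
EPS therefore changes by 2.8902 × (+24.7%) = +71.4%.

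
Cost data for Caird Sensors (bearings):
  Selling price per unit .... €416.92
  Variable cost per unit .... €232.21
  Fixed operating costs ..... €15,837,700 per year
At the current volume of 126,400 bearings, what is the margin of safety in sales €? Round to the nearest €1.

Contribution margin per unit = €416.92 − €232.21 = €184.71. Break-even units = €15,837,700 ÷ €184.71 = 85,743.60; break-even revenue = 85,743.60 × €416.92 = €35,748,220.91.
Actual sales revenue = 126,400 × €416.92 = €52,698,688.00.
Margin of safety = €52,698,688.00 − €35,748,220.91 = €16,950,467.

€16,950,467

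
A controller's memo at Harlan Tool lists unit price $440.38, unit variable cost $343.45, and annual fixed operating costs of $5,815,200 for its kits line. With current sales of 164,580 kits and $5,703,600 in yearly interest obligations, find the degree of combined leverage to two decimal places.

3.60

At 164,580 units, contribution = 164,580 × $96.93 = $15,952,739.40.
Subtracting fixed costs: EBIT = $15,952,739.40 − $5,815,200 = $10,137,539.40. Interest = $5,703,600.00, so EBIT − I = $4,433,939.40.
Degree of total leverage = total CM / (EBIT − interest) = $15,952,739.40 / $4,433,939.40 = 3.5979.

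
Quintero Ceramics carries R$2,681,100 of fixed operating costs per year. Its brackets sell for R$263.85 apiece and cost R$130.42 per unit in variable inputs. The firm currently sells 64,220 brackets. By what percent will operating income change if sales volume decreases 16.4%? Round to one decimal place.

-23.9%

Contribution at this volume is 64,220 × R$133.43 = R$8,568,874.60.
Subtracting fixed costs: EBIT = R$8,568,874.60 − R$2,681,100 = R$5,887,774.60.
DOL = contribution ÷ EBIT = R$8,568,874.60 ÷ R$5,887,774.60 = 1.4554.
Operating income changes by 1.4554 × -16.4% = -23.9%.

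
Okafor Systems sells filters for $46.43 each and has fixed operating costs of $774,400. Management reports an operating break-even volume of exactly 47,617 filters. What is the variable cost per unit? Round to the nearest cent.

$30.17

Contribution per unit must be FC / Q = $774,400 / 47,617 = $16.2631.
Hence VC = price − CM = $46.43 − $16.2631 = $30.17.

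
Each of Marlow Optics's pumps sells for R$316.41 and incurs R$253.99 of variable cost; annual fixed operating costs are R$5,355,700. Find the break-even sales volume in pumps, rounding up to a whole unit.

Contribution margin per unit = R$316.41 − R$253.99 = R$62.42.
Break-even Q = R$5,355,700 / R$62.42 = 85,801.03 → 85,802 pumps.

85,802 pumps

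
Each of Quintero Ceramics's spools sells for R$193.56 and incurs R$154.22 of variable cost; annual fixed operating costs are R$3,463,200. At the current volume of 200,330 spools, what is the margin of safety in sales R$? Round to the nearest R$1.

R$21,736,297

Each unit contributes R$193.56 − R$154.22 = R$39.34. Break-even units = R$3,463,200 ÷ R$39.34 = 88,032.54; break-even revenue = 88,032.54 × R$193.56 = R$17,039,577.83.
Actual sales revenue = 200,330 × R$193.56 = R$38,775,874.80.
Margin of safety = R$38,775,874.80 − R$17,039,577.83 = R$21,736,297.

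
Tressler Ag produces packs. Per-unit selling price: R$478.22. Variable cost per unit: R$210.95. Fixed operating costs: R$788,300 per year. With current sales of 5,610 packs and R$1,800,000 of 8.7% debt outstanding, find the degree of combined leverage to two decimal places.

2.70

Contribution at this volume is 5,610 × R$267.27 = R$1,499,384.70.
Subtracting fixed costs: EBIT = R$1,499,384.70 − R$788,300 = R$711,084.70. Interest = R$156,600.00, so EBIT − I = R$554,484.70.
Degree of total leverage = total CM / (EBIT − interest) = R$1,499,384.70 / R$554,484.70 = 2.7041.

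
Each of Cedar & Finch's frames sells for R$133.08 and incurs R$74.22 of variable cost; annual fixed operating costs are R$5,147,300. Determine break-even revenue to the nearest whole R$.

R$11,637,830

Contribution margin per unit = R$133.08 − R$74.22 = R$58.86, a CM ratio of R$58.86 ÷ R$133.08 = 0.4423.
Break-even revenue = fixed costs × price ÷ CM = R$5,147,300 × R$133.08 ÷ R$58.86 = R$11,637,830.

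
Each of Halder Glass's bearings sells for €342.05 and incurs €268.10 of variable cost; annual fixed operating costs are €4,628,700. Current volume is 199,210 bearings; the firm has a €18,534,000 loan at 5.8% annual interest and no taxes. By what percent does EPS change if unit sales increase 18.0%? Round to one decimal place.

+29.4%

At 199,210 units, contribution = 199,210 × €73.95 = €14,731,579.50.
Operating income = contribution − fixed costs = €14,731,579.50 − €4,628,700 = €10,102,879.50.
Interest = €1,074,972.00, so EBIT − I = €9,027,907.50.
Degree of combined leverage = contribution ÷ (EBIT − I) = €14,731,579.50 ÷ €9,027,907.50 = 1.6318.
%ΔEPS = DCL × %ΔSales = 1.6318 × +18.0% = +29.4%.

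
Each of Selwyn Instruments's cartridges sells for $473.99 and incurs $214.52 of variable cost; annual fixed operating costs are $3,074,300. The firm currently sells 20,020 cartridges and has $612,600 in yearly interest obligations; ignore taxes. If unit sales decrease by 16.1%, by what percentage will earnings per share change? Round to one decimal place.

-55.5%

Contribution at this volume is 20,020 × $259.47 = $5,194,589.40.
EBIT = $5,194,589.40 − $3,074,300 = $2,120,289.40.
After interest of $612,600.00, pre-tax earnings = $1,507,689.40.
Degree of combined leverage = contribution ÷ (EBIT − I) = $5,194,589.40 ÷ $1,507,689.40 = 3.4454.
EPS therefore changes by 3.4454 × (-16.1%) = -55.5%.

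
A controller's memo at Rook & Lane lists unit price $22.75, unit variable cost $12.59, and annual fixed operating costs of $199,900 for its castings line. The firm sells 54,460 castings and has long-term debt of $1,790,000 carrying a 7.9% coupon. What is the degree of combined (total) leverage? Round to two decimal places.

Contribution at this volume is 54,460 × $10.16 = $553,313.60.
Operating income = contribution − fixed costs = $553,313.60 − $199,900 = $353,413.60. Interest = $141,410.00.
DOL = $553,313.60 ÷ $353,413.60 = 1.5656; DFL = $353,413.60 ÷ $212,003.60 = 1.6670.
Combined leverage = 1.5656 × 1.6670 = 2.6099.

2.61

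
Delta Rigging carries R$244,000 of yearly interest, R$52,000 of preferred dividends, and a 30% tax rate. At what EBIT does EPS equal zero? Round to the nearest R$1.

Grossing the preferred dividend up to pre-tax terms: R$52,000 / (1 − 0.30) = R$74,285.71.
EPS = 0 when EBIT covers interest plus the pre-tax preferred burden: R$244,000 + R$74,285.71 = R$318,285.71.

R$318,286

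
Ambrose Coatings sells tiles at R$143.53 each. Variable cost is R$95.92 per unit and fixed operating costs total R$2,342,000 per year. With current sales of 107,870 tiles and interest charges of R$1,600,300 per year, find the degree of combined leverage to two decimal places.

Contribution at this volume is 107,870 × R$47.61 = R$5,135,690.70.
Operating income = contribution − fixed costs = R$5,135,690.70 − R$2,342,000 = R$2,793,690.70. Interest = R$1,600,300.00, so EBIT − I = R$1,193,390.70.
Degree of total leverage = total CM / (EBIT − interest) = R$5,135,690.70 / R$1,193,390.70 = 4.3034.

4.30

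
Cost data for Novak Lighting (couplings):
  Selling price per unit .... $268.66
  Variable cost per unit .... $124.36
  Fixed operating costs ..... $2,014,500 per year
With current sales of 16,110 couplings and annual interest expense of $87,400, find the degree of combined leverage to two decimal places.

Total contribution margin = 16,110 × $144.30 = $2,324,673.00.
EBIT = $2,324,673.00 − $2,014,500 = $310,173.00. Interest = $87,400.00.
DOL = $2,324,673.00 ÷ $310,173.00 = 7.4948; DFL = $310,173.00 ÷ $222,773.00 = 1.3923.
DCL = DOL × DFL = 7.4948 × 1.3923 = 10.4350.

10.44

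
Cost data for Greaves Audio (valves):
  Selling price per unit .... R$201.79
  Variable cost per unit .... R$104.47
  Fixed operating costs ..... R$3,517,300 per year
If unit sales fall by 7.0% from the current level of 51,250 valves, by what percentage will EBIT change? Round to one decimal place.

Contribution at this volume is 51,250 × R$97.32 = R$4,987,650.00.
Subtracting fixed costs: EBIT = R$4,987,650.00 − R$3,517,300 = R$1,470,350.00.
Degree of operating leverage = R$4,987,650.00 / R$1,470,350.00 = 3.3922.
Operating income changes by 3.3922 × -7.0% = -23.7%.

-23.7%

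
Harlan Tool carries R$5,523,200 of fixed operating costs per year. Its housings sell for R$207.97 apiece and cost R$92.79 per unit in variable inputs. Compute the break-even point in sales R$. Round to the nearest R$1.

Contribution margin per unit = R$207.97 − R$92.79 = R$115.18, a CM ratio of R$115.18 ÷ R$207.97 = 0.5538.
Break-even revenue = fixed costs × price ÷ CM = R$5,523,200 × R$207.97 ÷ R$115.18 = R$9,972,737.

R$9,972,737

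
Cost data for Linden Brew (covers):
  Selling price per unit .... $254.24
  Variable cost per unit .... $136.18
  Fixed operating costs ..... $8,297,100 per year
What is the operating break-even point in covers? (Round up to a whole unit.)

70,279 covers

Unit CM = price − variable cost = $254.24 − $136.18 = $118.06.
Break-even Q = $8,297,100 / $118.06 = 70,278.67 → 70,279 covers.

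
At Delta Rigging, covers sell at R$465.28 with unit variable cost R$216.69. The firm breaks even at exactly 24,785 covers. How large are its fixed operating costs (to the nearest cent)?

R$6,161,303.15

Each unit contributes R$465.28 − R$216.69 = R$248.59.
Since BE = FC / CM, FC = 24,785 × R$248.59 = R$6,161,303.15.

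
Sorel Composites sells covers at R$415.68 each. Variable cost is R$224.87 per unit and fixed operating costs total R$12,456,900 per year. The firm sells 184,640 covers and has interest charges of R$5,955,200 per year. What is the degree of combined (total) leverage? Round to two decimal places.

At 184,640 units, contribution = 184,640 × R$190.81 = R$35,231,158.40.
EBIT = R$35,231,158.40 − R$12,456,900 = R$22,774,258.40. Interest = R$5,955,200.00, so EBIT − I = R$16,819,058.40.
DCL = contribution ÷ (EBIT − I) = R$35,231,158.40 ÷ R$16,819,058.40 = 2.0947.

2.09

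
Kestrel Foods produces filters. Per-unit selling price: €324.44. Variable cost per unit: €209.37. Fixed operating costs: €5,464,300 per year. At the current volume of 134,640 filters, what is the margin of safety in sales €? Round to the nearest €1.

Unit CM = price − variable cost = €324.44 − €209.37 = €115.07. Break-even units = €5,464,300 ÷ €115.07 = 47,486.75; break-even revenue = 47,486.75 × €324.44 = €15,406,600.26.
Actual sales revenue = 134,640 × €324.44 = €43,682,601.60.
Margin of safety = €43,682,601.60 − €15,406,600.26 = €28,276,001.

€28,276,001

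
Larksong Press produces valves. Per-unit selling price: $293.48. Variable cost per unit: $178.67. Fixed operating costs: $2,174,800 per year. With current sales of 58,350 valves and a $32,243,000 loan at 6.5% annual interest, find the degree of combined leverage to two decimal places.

2.76

Contribution at this volume is 58,350 × $114.81 = $6,699,163.50.
Operating income = contribution − fixed costs = $6,699,163.50 − $2,174,800 = $4,524,363.50. Interest = $2,095,795.00, so EBIT − I = $2,428,568.50.
DCL = contribution ÷ (EBIT − I) = $6,699,163.50 ÷ $2,428,568.50 = 2.7585.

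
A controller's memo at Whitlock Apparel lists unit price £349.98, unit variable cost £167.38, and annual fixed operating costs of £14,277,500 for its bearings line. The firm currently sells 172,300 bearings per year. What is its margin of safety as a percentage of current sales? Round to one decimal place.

Contribution margin per unit = £349.98 − £167.38 = £182.60. Break-even units = £14,277,500 ÷ £182.60 = 78,190.03; break-even revenue = 78,190.03 × £349.98 = £27,364,947.70.
Actual sales revenue = 172,300 × £349.98 = £60,301,554.00.
Margin of safety = (£60,301,554.00 − £27,364,947.70) ÷ £60,301,554.00 = 54.6%.

54.6%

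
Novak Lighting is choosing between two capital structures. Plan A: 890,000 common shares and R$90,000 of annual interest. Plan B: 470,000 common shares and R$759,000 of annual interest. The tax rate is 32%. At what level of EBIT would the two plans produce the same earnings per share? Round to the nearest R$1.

Set EPS_A = EPS_B: (EBIT − R$90,000)(1 − 0.32) ÷ 890,000 = (EBIT − R$759,000)(1 − 0.32) ÷ 470,000.
Cancelling (1 − t) and cross-multiplying: 470,000·(EBIT − 90,000) = 890,000·(EBIT − 759,000).
EBIT × (890,000 − 470,000) = 759,000 × 890,000 − 90,000 × 470,000 = 633,210,000,000, so EBIT = 633,210,000,000 ÷ 420,000 = 1,507,642.86.

R$1,507,643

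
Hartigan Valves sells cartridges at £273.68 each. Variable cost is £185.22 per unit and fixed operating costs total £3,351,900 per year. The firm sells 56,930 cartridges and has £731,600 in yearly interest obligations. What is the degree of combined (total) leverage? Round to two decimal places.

Contribution at this volume is 56,930 × £88.46 = £5,036,027.80.
Subtracting fixed costs: EBIT = £5,036,027.80 − £3,351,900 = £1,684,127.80. Interest = £731,600.00.
DOL = £5,036,027.80 ÷ £1,684,127.80 = 2.9903; DFL = £1,684,127.80 ÷ £952,527.80 = 1.7681.
DCL = DOL × DFL = 2.9903 × 1.7681 = 5.2871.

5.29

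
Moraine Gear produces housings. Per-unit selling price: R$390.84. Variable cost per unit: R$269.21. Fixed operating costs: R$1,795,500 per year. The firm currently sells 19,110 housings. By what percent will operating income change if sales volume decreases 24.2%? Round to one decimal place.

-106.4%

At 19,110 units, contribution = 19,110 × R$121.63 = R$2,324,349.30.
Operating income = contribution − fixed costs = R$2,324,349.30 − R$1,795,500 = R$528,849.30.
Degree of operating leverage = R$2,324,349.30 / R$528,849.30 = 4.3951.
Operating income changes by 4.3951 × -24.2% = -106.4%.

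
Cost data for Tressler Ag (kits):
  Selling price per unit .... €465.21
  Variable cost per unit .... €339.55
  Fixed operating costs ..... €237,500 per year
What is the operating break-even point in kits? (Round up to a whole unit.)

Each unit contributes €465.21 − €339.55 = €125.66.
Break-even volume = fixed costs ÷ CM per unit = €237,500 ÷ €125.66 = 1,890.02, so 1,891 kits.

1,891 kits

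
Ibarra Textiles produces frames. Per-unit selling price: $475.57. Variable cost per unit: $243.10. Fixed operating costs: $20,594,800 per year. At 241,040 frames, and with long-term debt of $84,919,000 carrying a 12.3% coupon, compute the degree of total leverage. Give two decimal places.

2.24

Total contribution margin = 241,040 × $232.47 = $56,034,568.80.
EBIT = $56,034,568.80 − $20,594,800 = $35,439,768.80. Interest = $10,445,037.00, so EBIT − I = $24,994,731.80.
DCL = contribution ÷ (EBIT − I) = $56,034,568.80 ÷ $24,994,731.80 = 2.2419.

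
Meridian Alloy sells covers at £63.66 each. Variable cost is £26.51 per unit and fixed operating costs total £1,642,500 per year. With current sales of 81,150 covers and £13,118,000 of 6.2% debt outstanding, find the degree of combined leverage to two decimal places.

5.39

At 81,150 units, contribution = 81,150 × £37.15 = £3,014,722.50.
Operating income = contribution − fixed costs = £3,014,722.50 − £1,642,500 = £1,372,222.50. Interest = £813,316.00, so EBIT − I = £558,906.50.
DCL = contribution ÷ (EBIT − I) = £3,014,722.50 ÷ £558,906.50 = 5.3940.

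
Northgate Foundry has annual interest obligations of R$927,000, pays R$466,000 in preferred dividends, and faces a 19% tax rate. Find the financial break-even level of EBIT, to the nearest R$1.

R$1,502,309

Preferred dividends are paid after tax, so their pre-tax equivalent is R$466,000 ÷ (1 − 0.19) = R$575,308.64.
EPS = 0 when EBIT covers interest plus the pre-tax preferred burden: R$927,000 + R$575,308.64 = R$1,502,308.64.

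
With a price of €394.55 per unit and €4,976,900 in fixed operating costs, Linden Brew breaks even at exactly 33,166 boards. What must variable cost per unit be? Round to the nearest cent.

At break-even, FC = Q × (P − VC), so P − VC = €4,976,900 ÷ 33,166 = €150.0603.
Variable cost per unit = €394.55 − €150.0603 = €244.49.

€244.49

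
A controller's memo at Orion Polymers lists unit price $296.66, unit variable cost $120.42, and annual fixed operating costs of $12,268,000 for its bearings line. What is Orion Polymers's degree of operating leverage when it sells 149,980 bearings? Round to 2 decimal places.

Total contribution margin = 149,980 × $176.24 = $26,432,475.20.
Subtracting fixed costs: EBIT = $26,432,475.20 − $12,268,000 = $14,164,475.20.
So DOL = total CM / EBIT = $26,432,475.20 / $14,164,475.20 = 1.8661.

1.87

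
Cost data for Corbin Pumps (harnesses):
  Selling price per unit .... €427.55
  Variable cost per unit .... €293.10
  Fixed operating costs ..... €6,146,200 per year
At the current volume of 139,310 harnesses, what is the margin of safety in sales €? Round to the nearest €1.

€40,017,120

Unit CM = price − variable cost = €427.55 − €293.10 = €134.45. Break-even units = €6,146,200 ÷ €134.45 = 45,713.65; break-even revenue = 45,713.65 × €427.55 = €19,544,870.29.
Current sales = 139,310 × €427.55 = €59,561,990.50.
Margin of safety = €59,561,990.50 − €19,544,870.29 = €40,017,120.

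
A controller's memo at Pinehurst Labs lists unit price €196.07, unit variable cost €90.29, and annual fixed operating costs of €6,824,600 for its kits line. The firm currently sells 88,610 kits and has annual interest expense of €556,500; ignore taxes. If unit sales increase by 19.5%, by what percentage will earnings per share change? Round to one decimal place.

At 88,610 units, contribution = 88,610 × €105.78 = €9,373,165.80.
EBIT = €9,373,165.80 − €6,824,600 = €2,548,565.80.
Interest = €556,500.00, so EBIT − I = €1,992,065.80.
Degree of combined leverage = contribution ÷ (EBIT − I) = €9,373,165.80 ÷ €1,992,065.80 = 4.7052.
%ΔEPS = DCL × %ΔSales = 4.7052 × +19.5% = +91.8%.

+91.8%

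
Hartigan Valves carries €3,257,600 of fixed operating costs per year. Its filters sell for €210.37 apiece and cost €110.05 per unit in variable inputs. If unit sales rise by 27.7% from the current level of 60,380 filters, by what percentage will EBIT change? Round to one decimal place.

+59.9%

At 60,380 units, contribution = 60,380 × €100.32 = €6,057,321.60.
Subtracting fixed costs: EBIT = €6,057,321.60 − €3,257,600 = €2,799,721.60.
Degree of operating leverage = €6,057,321.60 / €2,799,721.60 = 2.1635.
So EBIT moves 2.1635 × (+27.7%) = +59.9%.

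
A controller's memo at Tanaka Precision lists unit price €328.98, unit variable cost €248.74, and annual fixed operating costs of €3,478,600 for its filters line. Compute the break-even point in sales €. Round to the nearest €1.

€14,262,087

CM per unit = €328.98 − €248.74 = €80.24; CM ratio = €80.24 / €328.98 = 0.2439.
Break-even revenue = fixed costs × price ÷ CM = €3,478,600 × €328.98 ÷ €80.24 = €14,262,087.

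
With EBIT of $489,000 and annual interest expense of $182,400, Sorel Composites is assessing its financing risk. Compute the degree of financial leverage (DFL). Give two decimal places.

1.59

Interest = $182,400.00.
Degree of financial leverage = EBIT / (EBIT − interest) = $489,000 / $306,600.00 = 1.5949.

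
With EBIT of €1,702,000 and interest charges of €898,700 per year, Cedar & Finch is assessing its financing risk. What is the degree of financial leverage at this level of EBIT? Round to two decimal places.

Interest = €898,700.00.
Degree of financial leverage = EBIT / (EBIT − interest) = €1,702,000 / €803,300.00 = 2.1188.

2.12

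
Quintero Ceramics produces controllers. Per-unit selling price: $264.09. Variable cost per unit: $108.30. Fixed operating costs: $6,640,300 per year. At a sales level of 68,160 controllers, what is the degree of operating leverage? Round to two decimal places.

Total contribution margin = 68,160 × $155.79 = $10,618,646.40.
EBIT = $10,618,646.40 − $6,640,300 = $3,978,346.40.
Degree of operating leverage = $10,618,646.40 / $3,978,346.40 = 2.6691.

2.67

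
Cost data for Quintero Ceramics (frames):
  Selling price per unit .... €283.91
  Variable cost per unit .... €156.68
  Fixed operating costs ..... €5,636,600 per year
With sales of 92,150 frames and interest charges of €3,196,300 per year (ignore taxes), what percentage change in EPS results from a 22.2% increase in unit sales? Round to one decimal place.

+90.0%

Total contribution margin = 92,150 × €127.23 = €11,724,244.50.
EBIT = €11,724,244.50 − €5,636,600 = €6,087,644.50.
After interest of €3,196,300.00, pre-tax earnings = €2,891,344.50.
DCL = total CM / (EBIT − I) = €11,724,244.50 / €2,891,344.50 = 4.0549.
%ΔEPS = DCL × %ΔSales = 4.0549 × +22.2% = +90.0%.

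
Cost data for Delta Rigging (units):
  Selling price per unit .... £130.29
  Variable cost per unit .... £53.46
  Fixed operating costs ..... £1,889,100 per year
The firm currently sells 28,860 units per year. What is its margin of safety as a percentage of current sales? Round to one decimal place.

Unit CM = price − variable cost = £130.29 − £53.46 = £76.83. Break-even units = £1,889,100 ÷ £76.83 = 24,588.05; break-even revenue = 24,588.05 × £130.29 = £3,203,577.24.
Current sales = 28,860 × £130.29 = £3,760,169.40.
Margin of safety = (£3,760,169.40 − £3,203,577.24) ÷ £3,760,169.40 = 14.8%.

14.8%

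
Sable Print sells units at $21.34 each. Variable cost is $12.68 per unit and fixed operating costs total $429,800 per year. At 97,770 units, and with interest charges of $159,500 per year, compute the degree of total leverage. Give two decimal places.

3.29

At 97,770 units, contribution = 97,770 × $8.66 = $846,688.20.
Operating income = contribution − fixed costs = $846,688.20 − $429,800 = $416,888.20. Interest = $159,500.00.
DOL = $846,688.20 ÷ $416,888.20 = 2.0310; DFL = $416,888.20 ÷ $257,388.20 = 1.6197.
Combined leverage = 2.0310 × 1.6197 = 3.2896.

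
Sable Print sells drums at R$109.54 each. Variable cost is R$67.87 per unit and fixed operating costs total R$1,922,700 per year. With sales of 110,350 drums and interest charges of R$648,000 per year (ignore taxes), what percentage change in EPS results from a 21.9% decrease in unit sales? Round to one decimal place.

-49.7%

Total contribution margin = 110,350 × R$41.67 = R$4,598,284.50.
EBIT = R$4,598,284.50 − R$1,922,700 = R$2,675,584.50.
After interest of R$648,000.00, pre-tax earnings = R$2,027,584.50.
DCL = total CM / (EBIT − I) = R$4,598,284.50 / R$2,027,584.50 = 2.2679.
EPS therefore changes by 2.2679 × (-21.9%) = -49.7%.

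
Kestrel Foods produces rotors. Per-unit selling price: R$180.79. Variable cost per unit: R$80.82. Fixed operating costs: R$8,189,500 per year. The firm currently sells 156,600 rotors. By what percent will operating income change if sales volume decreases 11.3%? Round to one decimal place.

-23.7%

Contribution at this volume is 156,600 × R$99.97 = R$15,655,302.00.
EBIT = R$15,655,302.00 − R$8,189,500 = R$7,465,802.00.
So DOL = total CM / EBIT = R$15,655,302.00 / R$7,465,802.00 = 2.0969.
%ΔEBIT = DOL × %ΔSales = 2.0969 × -11.3% = -23.7%.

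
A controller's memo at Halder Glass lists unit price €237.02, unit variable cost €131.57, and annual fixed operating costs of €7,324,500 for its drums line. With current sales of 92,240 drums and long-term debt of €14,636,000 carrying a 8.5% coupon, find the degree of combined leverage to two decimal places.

8.40

Total contribution margin = 92,240 × €105.45 = €9,726,708.00.
Subtracting fixed costs: EBIT = €9,726,708.00 − €7,324,500 = €2,402,208.00. Interest = €1,244,060.00, so EBIT − I = €1,158,148.00.
Degree of total leverage = total CM / (EBIT − interest) = €9,726,708.00 / €1,158,148.00 = 8.3985.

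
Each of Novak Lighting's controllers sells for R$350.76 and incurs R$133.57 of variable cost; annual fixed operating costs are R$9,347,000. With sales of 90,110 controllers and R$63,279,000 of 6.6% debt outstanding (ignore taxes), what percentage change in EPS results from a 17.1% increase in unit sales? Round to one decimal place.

+55.3%

At 90,110 units, contribution = 90,110 × R$217.19 = R$19,570,990.90.
EBIT = R$19,570,990.90 − R$9,347,000 = R$10,223,990.90.
Interest = R$4,176,414.00, so EBIT − I = R$6,047,576.90.
Degree of combined leverage = contribution ÷ (EBIT − I) = R$19,570,990.90 ÷ R$6,047,576.90 = 3.2362.
EPS therefore changes by 3.2362 × (+17.1%) = +55.3%.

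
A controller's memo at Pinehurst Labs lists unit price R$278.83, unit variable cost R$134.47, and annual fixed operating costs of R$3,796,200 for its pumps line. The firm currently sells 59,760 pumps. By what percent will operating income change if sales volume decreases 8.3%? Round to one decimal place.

Total contribution margin = 59,760 × R$144.36 = R$8,626,953.60.
EBIT = R$8,626,953.60 − R$3,796,200 = R$4,830,753.60.
DOL = contribution ÷ EBIT = R$8,626,953.60 ÷ R$4,830,753.60 = 1.7858.
Operating income changes by 1.7858 × -8.3% = -14.8%.

-14.8%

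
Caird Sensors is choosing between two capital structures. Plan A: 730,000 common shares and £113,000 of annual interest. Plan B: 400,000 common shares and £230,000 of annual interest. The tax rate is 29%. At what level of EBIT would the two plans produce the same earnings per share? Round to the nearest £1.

At indifference, (EBIT − 113,000)(1 − t)/730,000 = (EBIT − 230,000)(1 − t)/400,000.
The (1 − t) factor cancels: (EBIT − 113,000) × 400,000 = (EBIT − 230,000) × 730,000.
Solving, EBIT = (230,000·730,000 − 113,000·400,000) / (730,000 − 400,000) = 122,700,000,000 / 330,000 = 371,818.18.

£371,818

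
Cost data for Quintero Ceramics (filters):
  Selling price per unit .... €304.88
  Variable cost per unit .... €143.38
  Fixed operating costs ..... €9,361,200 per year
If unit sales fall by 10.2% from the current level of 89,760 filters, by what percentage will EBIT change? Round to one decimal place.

-28.8%

At 89,760 units, contribution = 89,760 × €161.50 = €14,496,240.00.
EBIT = €14,496,240.00 − €9,361,200 = €5,135,040.00.
DOL = contribution ÷ EBIT = €14,496,240.00 ÷ €5,135,040.00 = 2.8230.
Operating income changes by 2.8230 × -10.2% = -28.8%.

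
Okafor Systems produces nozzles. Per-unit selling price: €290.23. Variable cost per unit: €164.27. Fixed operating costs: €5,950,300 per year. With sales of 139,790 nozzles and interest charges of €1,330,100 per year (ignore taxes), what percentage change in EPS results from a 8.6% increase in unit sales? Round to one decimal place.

+14.7%

Total contribution margin = 139,790 × €125.96 = €17,607,948.40.
Operating income = contribution − fixed costs = €17,607,948.40 − €5,950,300 = €11,657,648.40.
After interest of €1,330,100.00, pre-tax earnings = €10,327,548.40.
DCL = total CM / (EBIT − I) = €17,607,948.40 / €10,327,548.40 = 1.7049.
EPS therefore changes by 1.7049 × (+8.6%) = +14.7%.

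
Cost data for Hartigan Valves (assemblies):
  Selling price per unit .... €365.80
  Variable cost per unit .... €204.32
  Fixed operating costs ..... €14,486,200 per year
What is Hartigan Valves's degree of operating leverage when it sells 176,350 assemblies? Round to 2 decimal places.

2.04

Total contribution margin = 176,350 × €161.48 = €28,476,998.00.
EBIT = €28,476,998.00 − €14,486,200 = €13,990,798.00.
DOL = contribution ÷ EBIT = €28,476,998.00 ÷ €13,990,798.00 = 2.0354.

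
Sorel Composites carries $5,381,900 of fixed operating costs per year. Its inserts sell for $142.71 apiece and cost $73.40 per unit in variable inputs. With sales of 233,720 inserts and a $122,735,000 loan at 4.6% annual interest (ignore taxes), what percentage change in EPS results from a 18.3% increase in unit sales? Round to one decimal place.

+57.3%

Total contribution margin = 233,720 × $69.31 = $16,199,133.20.
Operating income = contribution − fixed costs = $16,199,133.20 − $5,381,900 = $10,817,233.20.
Interest = $5,645,810.00, so EBIT − I = $5,171,423.20.
DCL = total CM / (EBIT − I) = $16,199,133.20 / $5,171,423.20 = 3.1324.
EPS therefore changes by 3.1324 × (+18.3%) = +57.3%.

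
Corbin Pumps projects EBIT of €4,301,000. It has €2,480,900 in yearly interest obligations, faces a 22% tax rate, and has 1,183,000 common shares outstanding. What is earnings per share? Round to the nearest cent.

Interest = €2,480,900.00, so EBT = €4,301,000 − €2,480,900.00 = €1,820,100.00.
Net income = €1,820,100.00 × (1 − 0.22) = €1,419,678.00.
EPS = €1,419,678.00 ÷ 1,183,000 = €1.20.

€1.20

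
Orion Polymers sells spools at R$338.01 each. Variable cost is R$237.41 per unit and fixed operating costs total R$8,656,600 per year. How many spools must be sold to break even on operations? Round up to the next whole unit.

Unit CM = price − variable cost = R$338.01 − R$237.41 = R$100.60.
Units to break even: R$8,656,600 ÷ R$100.60 = 86,049.70, rounded up to 86,050.

86,050 spools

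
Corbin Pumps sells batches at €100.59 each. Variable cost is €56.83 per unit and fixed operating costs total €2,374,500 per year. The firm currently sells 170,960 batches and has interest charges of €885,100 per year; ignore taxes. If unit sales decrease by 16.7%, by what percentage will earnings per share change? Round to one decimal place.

-29.6%

Total contribution margin = 170,960 × €43.76 = €7,481,209.60.
EBIT = €7,481,209.60 − €2,374,500 = €5,106,709.60.
After interest of €885,100.00, pre-tax earnings = €4,221,609.60.
Degree of combined leverage = contribution ÷ (EBIT − I) = €7,481,209.60 ÷ €4,221,609.60 = 1.7721.
EPS therefore changes by 1.7721 × (-16.7%) = -29.6%.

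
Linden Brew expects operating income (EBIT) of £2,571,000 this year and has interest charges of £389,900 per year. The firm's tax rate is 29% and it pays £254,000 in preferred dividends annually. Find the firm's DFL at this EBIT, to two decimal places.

1.41

Interest = £389,900.00.
Pre-tax preferred-dividend burden = £254,000 ÷ (1 − 0.29) = £357,746.48.
DFL = EBIT ÷ [EBIT − I − D_p/(1−t)] = £2,571,000 ÷ [£2,571,000 − £389,900.00 − £357,746.48] = £2,571,000 ÷ £1,823,353.52 = 1.4100.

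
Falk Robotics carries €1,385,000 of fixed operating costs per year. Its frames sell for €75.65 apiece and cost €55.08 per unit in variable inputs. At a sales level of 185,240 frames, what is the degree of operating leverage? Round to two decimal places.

1.57

Contribution at this volume is 185,240 × €20.57 = €3,810,386.80.
Subtracting fixed costs: EBIT = €3,810,386.80 − €1,385,000 = €2,425,386.80.
Degree of operating leverage = €3,810,386.80 / €2,425,386.80 = 1.5710.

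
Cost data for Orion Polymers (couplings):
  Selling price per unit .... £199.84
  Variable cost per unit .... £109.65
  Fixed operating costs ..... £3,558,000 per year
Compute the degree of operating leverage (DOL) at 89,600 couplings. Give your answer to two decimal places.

Contribution at this volume is 89,600 × £90.19 = £8,081,024.00.
Subtracting fixed costs: EBIT = £8,081,024.00 − £3,558,000 = £4,523,024.00.
So DOL = total CM / EBIT = £8,081,024.00 / £4,523,024.00 = 1.7866.

1.79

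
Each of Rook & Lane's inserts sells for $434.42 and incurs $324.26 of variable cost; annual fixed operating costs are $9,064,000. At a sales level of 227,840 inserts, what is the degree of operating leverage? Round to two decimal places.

1.57

Contribution at this volume is 227,840 × $110.16 = $25,098,854.40.
Subtracting fixed costs: EBIT = $25,098,854.40 − $9,064,000 = $16,034,854.40.
Degree of operating leverage = $25,098,854.40 / $16,034,854.40 = 1.5653.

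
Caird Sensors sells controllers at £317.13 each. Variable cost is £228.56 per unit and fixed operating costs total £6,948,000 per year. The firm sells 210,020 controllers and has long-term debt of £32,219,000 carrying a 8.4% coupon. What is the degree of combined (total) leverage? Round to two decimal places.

2.08

Contribution at this volume is 210,020 × £88.57 = £18,601,471.40.
Subtracting fixed costs: EBIT = £18,601,471.40 − £6,948,000 = £11,653,471.40. Interest = £2,706,396.00, so EBIT − I = £8,947,075.40.
DCL = contribution ÷ (EBIT − I) = £18,601,471.40 ÷ £8,947,075.40 = 2.0791.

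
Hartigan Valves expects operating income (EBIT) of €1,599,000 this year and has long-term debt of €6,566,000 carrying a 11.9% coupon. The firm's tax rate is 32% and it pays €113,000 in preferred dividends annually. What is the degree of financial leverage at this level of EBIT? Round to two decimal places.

Annual interest charges come to €781,354.00.
Pre-tax preferred-dividend burden = €113,000 ÷ (1 − 0.32) = €166,176.47.
DFL = EBIT ÷ [EBIT − I − D_p/(1−t)] = €1,599,000 ÷ [€1,599,000 − €781,354.00 − €166,176.47] = €1,599,000 ÷ €651,469.53 = 2.4545.

2.45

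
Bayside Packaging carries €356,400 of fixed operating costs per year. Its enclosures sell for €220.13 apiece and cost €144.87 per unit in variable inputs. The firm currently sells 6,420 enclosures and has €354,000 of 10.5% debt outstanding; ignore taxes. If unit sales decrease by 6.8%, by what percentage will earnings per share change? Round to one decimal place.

At 6,420 units, contribution = 6,420 × €75.26 = €483,169.20.
Subtracting fixed costs: EBIT = €483,169.20 − €356,400 = €126,769.20.
After interest of €37,170.00, pre-tax earnings = €89,599.20.
DCL = total CM / (EBIT − I) = €483,169.20 / €89,599.20 = 5.3926.
EPS therefore changes by 5.3926 × (-6.8%) = -36.7%.

-36.7%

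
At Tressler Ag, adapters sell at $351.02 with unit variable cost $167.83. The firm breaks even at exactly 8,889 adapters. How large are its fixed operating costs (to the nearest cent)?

$1,628,375.91

Unit CM = price − variable cost = $351.02 − $167.83 = $183.19.
Since BE = FC / CM, FC = 8,889 × $183.19 = $1,628,375.91.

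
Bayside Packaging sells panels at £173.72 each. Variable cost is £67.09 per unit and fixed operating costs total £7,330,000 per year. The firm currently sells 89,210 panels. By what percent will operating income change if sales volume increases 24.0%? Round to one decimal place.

+104.6%

At 89,210 units, contribution = 89,210 × £106.63 = £9,512,462.30.
Operating income = contribution − fixed costs = £9,512,462.30 − £7,330,000 = £2,182,462.30.
Degree of operating leverage = £9,512,462.30 / £2,182,462.30 = 4.3586.
%ΔEBIT = DOL × %ΔSales = 4.3586 × +24.0% = +104.6%.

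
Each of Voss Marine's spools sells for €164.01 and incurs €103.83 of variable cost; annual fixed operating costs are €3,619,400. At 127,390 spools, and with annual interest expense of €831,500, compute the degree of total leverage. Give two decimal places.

2.38

Contribution at this volume is 127,390 × €60.18 = €7,666,330.20.
EBIT = €7,666,330.20 − €3,619,400 = €4,046,930.20. Interest = €831,500.00.
DOL = €7,666,330.20 ÷ €4,046,930.20 = 1.8944; DFL = €4,046,930.20 ÷ €3,215,430.20 = 1.2586.
DCL = DOL × DFL = 1.8944 × 1.2586 = 2.3843.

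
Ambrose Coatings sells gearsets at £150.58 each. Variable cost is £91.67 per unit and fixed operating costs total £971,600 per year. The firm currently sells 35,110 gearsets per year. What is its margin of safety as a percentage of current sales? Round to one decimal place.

Unit CM = price − variable cost = £150.58 − £91.67 = £58.91. Break-even units = £971,600 ÷ £58.91 = 16,492.96; break-even revenue = 16,492.96 × £150.58 = £2,483,509.22.
Current sales = 35,110 × £150.58 = £5,286,863.80.
Margin of safety = (£5,286,863.80 − £2,483,509.22) ÷ £5,286,863.80 = 53.0%.

53.0%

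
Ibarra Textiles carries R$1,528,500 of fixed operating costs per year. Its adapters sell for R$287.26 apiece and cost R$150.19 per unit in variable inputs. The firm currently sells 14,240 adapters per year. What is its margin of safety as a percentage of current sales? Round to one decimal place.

21.7%

Contribution margin per unit = R$287.26 − R$150.19 = R$137.07. Break-even units = R$1,528,500 ÷ R$137.07 = 11,151.24; break-even revenue = 11,151.24 × R$287.26 = R$3,203,304.22.
Actual sales revenue = 14,240 × R$287.26 = R$4,090,582.40.
Margin of safety = (R$4,090,582.40 − R$3,203,304.22) ÷ R$4,090,582.40 = 21.7%.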